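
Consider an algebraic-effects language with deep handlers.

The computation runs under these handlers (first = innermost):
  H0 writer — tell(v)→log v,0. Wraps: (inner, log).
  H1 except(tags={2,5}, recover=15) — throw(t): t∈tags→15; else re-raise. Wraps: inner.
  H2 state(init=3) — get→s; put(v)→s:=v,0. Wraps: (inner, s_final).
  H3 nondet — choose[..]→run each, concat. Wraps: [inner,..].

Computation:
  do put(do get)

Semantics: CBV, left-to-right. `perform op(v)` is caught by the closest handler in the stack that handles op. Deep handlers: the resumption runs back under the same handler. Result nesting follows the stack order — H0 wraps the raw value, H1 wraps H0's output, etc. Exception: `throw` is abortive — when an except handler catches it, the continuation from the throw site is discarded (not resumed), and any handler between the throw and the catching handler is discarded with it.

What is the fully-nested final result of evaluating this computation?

Evaluation trace:
get @ H2 ⇒ 3
put(3) @ H2 ⇒ s:=3
H0 returns (0, ())
H1 returns (0, ())
H2 returns ((0, ()), 3)
H3 returns [((0, ()), 3)]
= [((0, ()), 3)]

Answer: [((0, ()), 3)]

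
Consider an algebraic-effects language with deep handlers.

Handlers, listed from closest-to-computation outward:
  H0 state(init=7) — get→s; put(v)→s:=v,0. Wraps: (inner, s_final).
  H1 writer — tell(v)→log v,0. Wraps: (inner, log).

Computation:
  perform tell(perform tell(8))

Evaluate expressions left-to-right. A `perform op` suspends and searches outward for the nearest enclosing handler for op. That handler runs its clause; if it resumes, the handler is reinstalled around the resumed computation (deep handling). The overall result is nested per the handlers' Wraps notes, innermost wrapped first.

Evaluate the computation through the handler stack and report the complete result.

Answer: ((0, 7), (8, 0))

Step-by-step:
tell(8) @ H1 ⇒ log+=8
tell(0) @ H1 ⇒ log+=0
H0 returns (0, 7)
H1 returns ((0, 7), (8, 0))
= ((0, 7), (8, 0))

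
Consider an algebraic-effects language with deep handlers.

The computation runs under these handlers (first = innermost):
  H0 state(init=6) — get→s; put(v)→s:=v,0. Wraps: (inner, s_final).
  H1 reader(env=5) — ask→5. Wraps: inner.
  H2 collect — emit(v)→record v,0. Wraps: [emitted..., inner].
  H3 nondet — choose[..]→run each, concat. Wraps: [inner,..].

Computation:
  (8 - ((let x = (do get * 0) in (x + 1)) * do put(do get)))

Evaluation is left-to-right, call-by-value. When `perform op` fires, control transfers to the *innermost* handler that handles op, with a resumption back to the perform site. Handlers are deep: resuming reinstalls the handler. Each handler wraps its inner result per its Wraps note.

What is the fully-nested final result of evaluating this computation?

Working:
get @ H0 ⇒ 6
get @ H0 ⇒ 6
put(6) @ H0 ⇒ s:=6
H0 returns (8, 6)
H1 returns (8, 6)
H2 returns [(8, 6)]
H3 returns [[(8, 6)]]
= [[(8, 6)]]

Answer: [[(8, 6)]]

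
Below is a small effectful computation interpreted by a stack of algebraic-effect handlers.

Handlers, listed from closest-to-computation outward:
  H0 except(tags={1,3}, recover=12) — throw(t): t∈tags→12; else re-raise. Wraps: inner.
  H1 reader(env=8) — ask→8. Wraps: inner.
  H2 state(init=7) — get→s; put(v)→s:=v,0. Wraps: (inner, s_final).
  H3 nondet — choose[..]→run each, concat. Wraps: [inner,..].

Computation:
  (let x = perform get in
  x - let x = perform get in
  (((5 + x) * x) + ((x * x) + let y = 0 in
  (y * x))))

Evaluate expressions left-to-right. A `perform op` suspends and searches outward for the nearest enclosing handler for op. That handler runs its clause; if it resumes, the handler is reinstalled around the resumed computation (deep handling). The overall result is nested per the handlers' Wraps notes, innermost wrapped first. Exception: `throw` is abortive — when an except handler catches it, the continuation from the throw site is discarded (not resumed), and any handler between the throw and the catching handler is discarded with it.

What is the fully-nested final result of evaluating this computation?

Answer: [(-126, 7)]

Evaluation trace:
get @ H2 ⇒ 7
get @ H2 ⇒ 7
H0 returns -126
H1 returns -126
H2 returns (-126, 7)
H3 returns [(-126, 7)]
= [(-126, 7)]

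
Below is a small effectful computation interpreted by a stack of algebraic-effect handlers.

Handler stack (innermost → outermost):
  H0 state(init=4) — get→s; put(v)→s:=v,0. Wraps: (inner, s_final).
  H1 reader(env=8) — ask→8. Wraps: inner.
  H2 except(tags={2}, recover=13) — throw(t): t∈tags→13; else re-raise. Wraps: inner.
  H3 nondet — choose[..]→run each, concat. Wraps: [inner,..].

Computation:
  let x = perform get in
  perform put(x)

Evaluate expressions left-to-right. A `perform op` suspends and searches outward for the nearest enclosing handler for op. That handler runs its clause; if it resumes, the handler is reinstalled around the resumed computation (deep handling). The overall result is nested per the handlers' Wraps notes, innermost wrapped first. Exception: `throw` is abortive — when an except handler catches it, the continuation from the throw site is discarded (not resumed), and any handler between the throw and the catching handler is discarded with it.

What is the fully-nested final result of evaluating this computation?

Answer: [(0, 4)]

Step-by-step:
get @ H0 ⇒ 4
put(4) @ H0 ⇒ s:=4
H0 returns (0, 4)
H1 returns (0, 4)
H2 returns (0, 4)
H3 returns [(0, 4)]
= [(0, 4)]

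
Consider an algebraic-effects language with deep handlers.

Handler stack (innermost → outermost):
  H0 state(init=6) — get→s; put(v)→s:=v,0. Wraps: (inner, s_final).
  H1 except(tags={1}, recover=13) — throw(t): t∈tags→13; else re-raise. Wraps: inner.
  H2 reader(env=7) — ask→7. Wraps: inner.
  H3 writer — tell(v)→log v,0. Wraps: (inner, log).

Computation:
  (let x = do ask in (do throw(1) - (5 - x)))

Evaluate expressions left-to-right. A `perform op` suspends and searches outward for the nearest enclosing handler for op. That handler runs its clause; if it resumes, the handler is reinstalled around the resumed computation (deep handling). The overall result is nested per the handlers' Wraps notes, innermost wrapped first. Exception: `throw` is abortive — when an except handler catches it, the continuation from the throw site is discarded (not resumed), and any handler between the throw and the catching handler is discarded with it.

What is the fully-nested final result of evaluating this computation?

Answer: (13, ())

Step-by-step:
ask @ H2 ⇒ 7
throw(1) @ H1 caught ⇒ 13
H2 returns 13
H3 returns (13, ())
= (13, ())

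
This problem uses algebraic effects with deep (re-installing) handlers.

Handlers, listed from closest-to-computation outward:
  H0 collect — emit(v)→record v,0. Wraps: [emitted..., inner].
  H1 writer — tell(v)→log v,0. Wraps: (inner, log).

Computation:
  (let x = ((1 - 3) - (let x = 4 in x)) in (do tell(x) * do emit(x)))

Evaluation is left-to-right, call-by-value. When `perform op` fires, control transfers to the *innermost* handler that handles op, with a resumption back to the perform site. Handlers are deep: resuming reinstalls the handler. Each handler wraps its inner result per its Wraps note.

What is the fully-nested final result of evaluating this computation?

Evaluation trace:
tell(-6) @ H1 ⇒ log+=-6
emit(-6) @ H0 ⇒ out+=-6
H0 returns [-6, 0]
H1 returns ([-6, 0], (-6))
= ([-6, 0], (-6))

Answer: ([-6, 0], (-6))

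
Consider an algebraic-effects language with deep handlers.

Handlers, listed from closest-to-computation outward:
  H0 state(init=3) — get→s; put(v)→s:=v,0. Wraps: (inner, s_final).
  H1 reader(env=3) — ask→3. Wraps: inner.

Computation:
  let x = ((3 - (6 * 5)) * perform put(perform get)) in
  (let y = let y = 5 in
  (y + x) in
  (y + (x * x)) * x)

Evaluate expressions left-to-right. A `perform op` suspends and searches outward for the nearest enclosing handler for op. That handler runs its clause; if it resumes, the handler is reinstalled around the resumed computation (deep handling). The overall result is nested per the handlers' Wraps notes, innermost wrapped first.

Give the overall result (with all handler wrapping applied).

Answer: (0, 3)

Working:
get @ H0 ⇒ 3
put(3) @ H0 ⇒ s:=3
H0 returns (0, 3)
H1 returns (0, 3)
= (0, 3)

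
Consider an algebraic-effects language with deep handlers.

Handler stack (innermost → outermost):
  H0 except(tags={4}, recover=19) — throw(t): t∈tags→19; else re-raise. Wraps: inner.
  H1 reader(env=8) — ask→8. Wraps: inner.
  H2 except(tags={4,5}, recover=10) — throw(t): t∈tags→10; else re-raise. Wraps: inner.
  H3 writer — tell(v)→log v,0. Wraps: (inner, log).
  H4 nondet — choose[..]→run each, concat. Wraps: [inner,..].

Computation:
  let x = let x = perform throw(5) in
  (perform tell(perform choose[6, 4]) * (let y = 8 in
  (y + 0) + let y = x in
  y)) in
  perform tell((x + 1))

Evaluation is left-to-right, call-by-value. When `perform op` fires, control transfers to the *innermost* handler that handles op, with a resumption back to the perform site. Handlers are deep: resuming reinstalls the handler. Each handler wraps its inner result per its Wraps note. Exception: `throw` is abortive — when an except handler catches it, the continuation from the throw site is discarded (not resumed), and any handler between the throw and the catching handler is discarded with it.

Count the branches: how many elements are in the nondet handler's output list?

Working:
throw(5) @ H0 re-raised
throw(5) @ H2 caught ⇒ 10
H3 returns (10, ())
H4 returns [(10, ())]
= [(10, ())]

Answer: 1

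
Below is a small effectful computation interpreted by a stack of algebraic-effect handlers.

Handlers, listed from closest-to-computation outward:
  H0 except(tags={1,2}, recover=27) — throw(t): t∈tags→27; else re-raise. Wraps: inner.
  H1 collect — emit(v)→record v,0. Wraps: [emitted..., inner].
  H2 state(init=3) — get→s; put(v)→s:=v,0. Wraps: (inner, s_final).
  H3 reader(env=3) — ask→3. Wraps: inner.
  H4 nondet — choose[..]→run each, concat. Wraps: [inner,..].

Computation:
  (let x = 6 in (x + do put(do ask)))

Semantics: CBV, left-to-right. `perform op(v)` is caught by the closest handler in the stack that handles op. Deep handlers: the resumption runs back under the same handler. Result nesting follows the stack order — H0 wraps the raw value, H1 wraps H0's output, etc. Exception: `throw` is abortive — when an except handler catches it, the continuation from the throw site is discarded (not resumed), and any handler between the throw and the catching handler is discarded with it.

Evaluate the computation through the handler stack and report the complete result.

Step-by-step:
ask @ H3 ⇒ 3
put(3) @ H2 ⇒ s:=3
H0 returns 6
H1 returns [6]
H2 returns ([6], 3)
H3 returns ([6], 3)
H4 returns [([6], 3)]
= [([6], 3)]

Answer: [([6], 3)]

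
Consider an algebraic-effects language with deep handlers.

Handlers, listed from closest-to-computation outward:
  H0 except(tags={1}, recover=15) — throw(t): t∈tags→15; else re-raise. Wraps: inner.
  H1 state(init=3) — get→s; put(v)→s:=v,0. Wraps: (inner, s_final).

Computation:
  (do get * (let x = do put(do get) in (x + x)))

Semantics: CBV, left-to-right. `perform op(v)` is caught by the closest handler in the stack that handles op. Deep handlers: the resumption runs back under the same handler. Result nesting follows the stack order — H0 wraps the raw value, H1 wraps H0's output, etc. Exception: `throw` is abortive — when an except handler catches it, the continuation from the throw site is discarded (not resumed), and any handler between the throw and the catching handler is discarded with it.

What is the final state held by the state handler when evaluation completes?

Answer: 3

Working:
get @ H1 ⇒ 3
get @ H1 ⇒ 3
put(3) @ H1 ⇒ s:=3
H0 returns 0
H1 returns (0, 3)
= (0, 3)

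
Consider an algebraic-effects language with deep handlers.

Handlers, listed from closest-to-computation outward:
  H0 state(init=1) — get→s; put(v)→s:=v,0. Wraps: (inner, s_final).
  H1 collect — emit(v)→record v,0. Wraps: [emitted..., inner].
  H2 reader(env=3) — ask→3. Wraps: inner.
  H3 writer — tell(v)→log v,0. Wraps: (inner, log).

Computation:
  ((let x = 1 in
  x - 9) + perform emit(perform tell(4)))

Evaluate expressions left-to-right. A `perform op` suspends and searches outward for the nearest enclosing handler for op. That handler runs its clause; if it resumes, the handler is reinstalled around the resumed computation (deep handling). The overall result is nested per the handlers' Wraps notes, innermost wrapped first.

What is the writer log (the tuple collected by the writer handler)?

Step-by-step:
tell(4) @ H3 ⇒ log+=4
emit(0) @ H1 ⇒ out+=0
H0 returns (-8, 1)
H1 returns [0, (-8, 1)]
H2 returns [0, (-8, 1)]
H3 returns ([0, (-8, 1)], (4))
= ([0, (-8, 1)], (4))

Answer: (4)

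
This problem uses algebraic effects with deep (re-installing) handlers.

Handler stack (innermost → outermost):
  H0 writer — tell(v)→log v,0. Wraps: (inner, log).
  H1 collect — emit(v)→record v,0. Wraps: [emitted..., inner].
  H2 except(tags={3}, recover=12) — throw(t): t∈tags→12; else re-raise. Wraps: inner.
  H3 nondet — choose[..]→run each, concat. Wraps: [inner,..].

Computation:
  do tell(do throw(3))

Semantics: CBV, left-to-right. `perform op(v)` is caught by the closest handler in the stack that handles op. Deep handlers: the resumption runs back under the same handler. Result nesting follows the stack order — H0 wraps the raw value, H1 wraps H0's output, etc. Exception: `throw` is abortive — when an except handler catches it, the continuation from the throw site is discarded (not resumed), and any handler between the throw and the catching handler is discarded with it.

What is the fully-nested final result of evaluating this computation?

Answer: [12]

Step-by-step:
throw(3) @ H2 caught ⇒ 12
H3 returns [12]
= [12]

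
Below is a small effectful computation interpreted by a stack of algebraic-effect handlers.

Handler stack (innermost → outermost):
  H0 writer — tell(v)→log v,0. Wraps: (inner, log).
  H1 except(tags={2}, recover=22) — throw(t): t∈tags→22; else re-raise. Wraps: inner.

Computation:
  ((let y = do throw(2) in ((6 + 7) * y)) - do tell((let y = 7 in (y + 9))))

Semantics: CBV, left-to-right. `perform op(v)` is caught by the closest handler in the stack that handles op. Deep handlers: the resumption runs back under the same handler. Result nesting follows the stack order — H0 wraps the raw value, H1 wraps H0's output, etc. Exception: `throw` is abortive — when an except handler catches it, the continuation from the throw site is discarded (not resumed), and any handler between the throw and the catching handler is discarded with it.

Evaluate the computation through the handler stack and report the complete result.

Answer: 22

Evaluation trace:
throw(2) @ H1 caught ⇒ 22
= 22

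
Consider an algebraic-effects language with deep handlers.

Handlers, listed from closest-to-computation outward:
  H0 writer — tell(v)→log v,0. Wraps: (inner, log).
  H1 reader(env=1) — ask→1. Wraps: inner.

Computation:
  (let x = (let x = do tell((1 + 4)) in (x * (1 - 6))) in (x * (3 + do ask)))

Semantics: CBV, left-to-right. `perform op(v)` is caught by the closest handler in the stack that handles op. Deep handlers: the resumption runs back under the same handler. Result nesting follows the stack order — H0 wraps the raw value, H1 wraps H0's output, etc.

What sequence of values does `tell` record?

Evaluation trace:
tell(5) @ H0 ⇒ log+=5
ask @ H1 ⇒ 1
H0 returns (0, (5))
H1 returns (0, (5))
= (0, (5))

Answer: (5)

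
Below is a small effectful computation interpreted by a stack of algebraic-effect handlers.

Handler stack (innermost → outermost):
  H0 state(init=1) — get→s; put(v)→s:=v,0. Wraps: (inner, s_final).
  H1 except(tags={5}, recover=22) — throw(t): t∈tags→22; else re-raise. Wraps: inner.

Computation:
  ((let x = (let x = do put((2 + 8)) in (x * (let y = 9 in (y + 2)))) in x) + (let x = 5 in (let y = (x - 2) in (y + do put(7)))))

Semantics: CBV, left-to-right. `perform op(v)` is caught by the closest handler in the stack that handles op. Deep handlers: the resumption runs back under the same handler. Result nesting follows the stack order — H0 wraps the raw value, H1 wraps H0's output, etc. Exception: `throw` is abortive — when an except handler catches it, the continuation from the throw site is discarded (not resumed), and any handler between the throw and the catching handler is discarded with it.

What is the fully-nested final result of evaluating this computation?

Answer: (3, 7)

Step-by-step:
put(10) @ H0 ⇒ s:=10
put(7) @ H0 ⇒ s:=7
H0 returns (3, 7)
H1 returns (3, 7)
= (3, 7)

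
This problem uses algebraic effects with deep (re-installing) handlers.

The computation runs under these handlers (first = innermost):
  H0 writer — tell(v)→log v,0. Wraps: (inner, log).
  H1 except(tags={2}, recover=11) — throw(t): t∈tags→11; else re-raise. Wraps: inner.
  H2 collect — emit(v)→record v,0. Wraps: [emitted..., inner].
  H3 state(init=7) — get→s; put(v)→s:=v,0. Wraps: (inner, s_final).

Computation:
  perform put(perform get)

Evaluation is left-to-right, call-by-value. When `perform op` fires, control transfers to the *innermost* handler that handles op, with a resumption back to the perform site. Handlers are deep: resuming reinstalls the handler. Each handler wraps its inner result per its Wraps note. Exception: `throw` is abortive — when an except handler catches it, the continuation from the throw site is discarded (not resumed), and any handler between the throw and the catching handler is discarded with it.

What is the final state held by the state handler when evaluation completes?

Step-by-step:
get @ H3 ⇒ 7
put(7) @ H3 ⇒ s:=7
H0 returns (0, ())
H1 returns (0, ())
H2 returns [(0, ())]
H3 returns ([(0, ())], 7)
= ([(0, ())], 7)

Answer: 7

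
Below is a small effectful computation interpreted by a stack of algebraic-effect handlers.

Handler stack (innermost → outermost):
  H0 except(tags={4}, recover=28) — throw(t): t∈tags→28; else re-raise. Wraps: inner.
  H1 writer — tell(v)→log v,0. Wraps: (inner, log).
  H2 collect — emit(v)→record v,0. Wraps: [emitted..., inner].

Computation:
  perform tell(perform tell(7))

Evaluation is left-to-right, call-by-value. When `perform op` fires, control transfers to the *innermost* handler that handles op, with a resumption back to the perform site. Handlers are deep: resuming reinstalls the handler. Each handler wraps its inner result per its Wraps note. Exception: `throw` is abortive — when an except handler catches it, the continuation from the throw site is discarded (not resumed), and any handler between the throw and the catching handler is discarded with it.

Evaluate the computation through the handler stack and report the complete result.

Answer: [(0, (7, 0))]

Evaluation trace:
tell(7) @ H1 ⇒ log+=7
tell(0) @ H1 ⇒ log+=0
H0 returns 0
H1 returns (0, (7, 0))
H2 returns [(0, (7, 0))]
= [(0, (7, 0))]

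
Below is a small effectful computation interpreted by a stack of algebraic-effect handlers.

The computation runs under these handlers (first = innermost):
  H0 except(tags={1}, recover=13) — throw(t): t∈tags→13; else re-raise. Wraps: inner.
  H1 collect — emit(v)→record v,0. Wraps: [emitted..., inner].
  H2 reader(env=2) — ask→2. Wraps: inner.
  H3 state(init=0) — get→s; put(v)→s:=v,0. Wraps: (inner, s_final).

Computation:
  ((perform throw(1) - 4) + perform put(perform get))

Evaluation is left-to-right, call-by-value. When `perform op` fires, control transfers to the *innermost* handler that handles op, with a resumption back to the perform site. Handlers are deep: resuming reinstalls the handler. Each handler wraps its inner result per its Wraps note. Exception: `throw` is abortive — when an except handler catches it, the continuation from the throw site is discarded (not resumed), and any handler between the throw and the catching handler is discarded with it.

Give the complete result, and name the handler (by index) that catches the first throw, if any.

Answer: ([13], 0) ; first throw caught by: H0

Evaluation trace:
throw(1) @ H0 caught ⇒ 13
H1 returns [13]
H2 returns [13]
H3 returns ([13], 0)
= ([13], 0)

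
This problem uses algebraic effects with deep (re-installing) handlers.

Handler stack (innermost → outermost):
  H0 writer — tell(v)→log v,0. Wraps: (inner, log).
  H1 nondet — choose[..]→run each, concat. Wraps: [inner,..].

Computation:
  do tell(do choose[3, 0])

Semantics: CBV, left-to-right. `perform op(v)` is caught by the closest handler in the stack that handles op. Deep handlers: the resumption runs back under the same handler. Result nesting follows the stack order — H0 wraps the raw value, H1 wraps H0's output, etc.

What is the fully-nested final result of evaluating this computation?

Answer: [(0, (3)), (0, (0))]

Evaluation trace:
choose[3, 0] @ H1
  branch[0] choose=3:
    tell(3) @ H0 ⇒ log+=3
    H0 returns (0, (3))
    H1 returns [(0, (3))]
  branch[1] choose=0:
    tell(0) @ H0 ⇒ log+=0
    H0 returns (0, (0))
    H1 returns [(0, (0))]
= [(0, (3)), (0, (0))]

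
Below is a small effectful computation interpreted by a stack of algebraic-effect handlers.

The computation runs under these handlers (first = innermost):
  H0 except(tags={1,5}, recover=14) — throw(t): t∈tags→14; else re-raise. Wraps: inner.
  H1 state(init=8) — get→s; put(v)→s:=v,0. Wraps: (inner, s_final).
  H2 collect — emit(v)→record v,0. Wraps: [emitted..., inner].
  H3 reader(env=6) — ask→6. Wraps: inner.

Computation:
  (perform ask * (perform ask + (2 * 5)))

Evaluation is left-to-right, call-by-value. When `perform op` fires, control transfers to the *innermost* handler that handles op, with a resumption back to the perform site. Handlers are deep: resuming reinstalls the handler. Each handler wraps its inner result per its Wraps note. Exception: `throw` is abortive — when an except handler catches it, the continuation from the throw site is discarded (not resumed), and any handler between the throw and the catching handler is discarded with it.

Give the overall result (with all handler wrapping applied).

Working:
ask @ H3 ⇒ 6
ask @ H3 ⇒ 6
H0 returns 96
H1 returns (96, 8)
H2 returns [(96, 8)]
H3 returns [(96, 8)]
= [(96, 8)]

Answer: [(96, 8)]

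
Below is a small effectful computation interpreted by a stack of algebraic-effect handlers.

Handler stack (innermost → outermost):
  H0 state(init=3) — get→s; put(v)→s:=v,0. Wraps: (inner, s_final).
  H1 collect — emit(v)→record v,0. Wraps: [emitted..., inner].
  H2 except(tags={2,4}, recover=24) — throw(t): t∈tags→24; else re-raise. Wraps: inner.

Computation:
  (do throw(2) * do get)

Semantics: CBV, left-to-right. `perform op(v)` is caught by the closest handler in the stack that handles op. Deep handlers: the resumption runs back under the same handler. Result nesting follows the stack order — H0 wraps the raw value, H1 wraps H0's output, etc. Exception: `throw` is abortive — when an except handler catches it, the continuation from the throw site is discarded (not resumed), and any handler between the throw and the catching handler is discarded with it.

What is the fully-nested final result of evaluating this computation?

Evaluation trace:
throw(2) @ H2 caught ⇒ 24
= 24

Answer: 24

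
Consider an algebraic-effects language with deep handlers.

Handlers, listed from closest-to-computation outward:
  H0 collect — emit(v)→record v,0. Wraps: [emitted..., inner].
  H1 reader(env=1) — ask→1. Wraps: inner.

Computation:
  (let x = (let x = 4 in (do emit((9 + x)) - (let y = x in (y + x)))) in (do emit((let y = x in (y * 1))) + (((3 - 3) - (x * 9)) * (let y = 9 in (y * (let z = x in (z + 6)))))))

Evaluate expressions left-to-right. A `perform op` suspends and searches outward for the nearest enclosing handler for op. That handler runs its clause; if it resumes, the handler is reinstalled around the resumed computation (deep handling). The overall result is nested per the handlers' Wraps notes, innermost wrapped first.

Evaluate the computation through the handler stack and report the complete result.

Step-by-step:
emit(13) @ H0 ⇒ out+=13
emit(-8) @ H0 ⇒ out+=-8
H0 returns [13, -8, -1296]
H1 returns [13, -8, -1296]
= [13, -8, -1296]

Answer: [13, -8, -1296]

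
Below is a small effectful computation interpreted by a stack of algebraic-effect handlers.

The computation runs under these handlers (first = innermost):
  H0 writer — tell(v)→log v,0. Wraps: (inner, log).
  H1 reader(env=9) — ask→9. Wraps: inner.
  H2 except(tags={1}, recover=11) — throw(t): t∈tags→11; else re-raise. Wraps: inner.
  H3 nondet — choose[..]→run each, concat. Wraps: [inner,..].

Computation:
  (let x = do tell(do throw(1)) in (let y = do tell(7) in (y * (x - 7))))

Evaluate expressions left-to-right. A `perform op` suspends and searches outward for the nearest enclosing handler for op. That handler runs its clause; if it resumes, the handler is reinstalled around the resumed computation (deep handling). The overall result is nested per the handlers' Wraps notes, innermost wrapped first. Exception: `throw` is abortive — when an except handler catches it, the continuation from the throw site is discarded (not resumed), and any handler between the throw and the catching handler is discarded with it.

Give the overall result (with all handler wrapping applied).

Answer: [11]

Evaluation trace:
throw(1) @ H2 caught ⇒ 11
H3 returns [11]
= [11]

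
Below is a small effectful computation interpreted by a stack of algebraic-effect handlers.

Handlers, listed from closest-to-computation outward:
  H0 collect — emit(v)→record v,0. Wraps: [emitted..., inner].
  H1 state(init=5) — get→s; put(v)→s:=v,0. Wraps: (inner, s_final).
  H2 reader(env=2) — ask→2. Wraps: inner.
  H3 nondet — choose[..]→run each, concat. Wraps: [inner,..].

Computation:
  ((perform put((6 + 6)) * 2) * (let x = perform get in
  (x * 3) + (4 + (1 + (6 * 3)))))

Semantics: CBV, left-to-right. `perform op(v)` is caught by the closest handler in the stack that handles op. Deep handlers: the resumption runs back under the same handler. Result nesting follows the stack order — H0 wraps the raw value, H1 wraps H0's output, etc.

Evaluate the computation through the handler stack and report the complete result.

Evaluation trace:
put(12) @ H1 ⇒ s:=12
get @ H1 ⇒ 12
H0 returns [0]
H1 returns ([0], 12)
H2 returns ([0], 12)
H3 returns [([0], 12)]
= [([0], 12)]

Answer: [([0], 12)]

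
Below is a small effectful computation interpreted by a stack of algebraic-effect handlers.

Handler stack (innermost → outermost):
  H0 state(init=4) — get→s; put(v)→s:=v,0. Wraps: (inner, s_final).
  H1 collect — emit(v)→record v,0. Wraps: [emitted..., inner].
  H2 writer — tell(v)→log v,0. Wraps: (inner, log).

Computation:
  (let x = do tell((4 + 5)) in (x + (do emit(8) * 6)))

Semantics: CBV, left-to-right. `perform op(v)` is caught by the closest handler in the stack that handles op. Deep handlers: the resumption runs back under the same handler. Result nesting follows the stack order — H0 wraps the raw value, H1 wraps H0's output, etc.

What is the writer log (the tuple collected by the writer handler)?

Answer: (9)

Evaluation trace:
tell(9) @ H2 ⇒ log+=9
emit(8) @ H1 ⇒ out+=8
H0 returns (0, 4)
H1 returns [8, (0, 4)]
H2 returns ([8, (0, 4)], (9))
= ([8, (0, 4)], (9))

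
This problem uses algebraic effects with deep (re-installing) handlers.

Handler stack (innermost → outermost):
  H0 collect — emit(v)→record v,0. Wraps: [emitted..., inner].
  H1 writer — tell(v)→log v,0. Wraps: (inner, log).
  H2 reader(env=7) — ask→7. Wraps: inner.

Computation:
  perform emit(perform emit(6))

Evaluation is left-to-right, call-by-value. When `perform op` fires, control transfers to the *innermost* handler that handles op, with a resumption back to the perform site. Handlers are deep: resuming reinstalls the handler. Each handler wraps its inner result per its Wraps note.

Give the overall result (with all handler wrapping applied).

Answer: ([6, 0, 0], ())

Working:
emit(6) @ H0 ⇒ out+=6
emit(0) @ H0 ⇒ out+=0
H0 returns [6, 0, 0]
H1 returns ([6, 0, 0], ())
H2 returns ([6, 0, 0], ())
= ([6, 0, 0], ())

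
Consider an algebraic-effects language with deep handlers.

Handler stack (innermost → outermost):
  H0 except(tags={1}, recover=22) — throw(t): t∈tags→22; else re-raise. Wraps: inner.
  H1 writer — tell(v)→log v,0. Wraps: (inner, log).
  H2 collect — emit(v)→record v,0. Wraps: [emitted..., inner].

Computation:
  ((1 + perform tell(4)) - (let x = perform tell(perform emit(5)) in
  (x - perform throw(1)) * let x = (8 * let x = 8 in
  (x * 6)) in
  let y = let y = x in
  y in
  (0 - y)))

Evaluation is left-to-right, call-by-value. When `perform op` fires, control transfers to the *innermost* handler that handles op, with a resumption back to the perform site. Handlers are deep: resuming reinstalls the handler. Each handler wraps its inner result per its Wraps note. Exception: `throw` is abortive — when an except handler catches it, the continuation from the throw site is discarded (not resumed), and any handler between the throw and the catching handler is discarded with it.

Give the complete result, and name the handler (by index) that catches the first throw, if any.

Evaluation trace:
tell(4) @ H1 ⇒ log+=4
emit(5) @ H2 ⇒ out+=5
tell(0) @ H1 ⇒ log+=0
throw(1) @ H0 caught ⇒ 22
H1 returns (22, (4, 0))
H2 returns [5, (22, (4, 0))]
= [5, (22, (4, 0))]

Answer: [5, (22, (4, 0))] ; first throw caught by: H0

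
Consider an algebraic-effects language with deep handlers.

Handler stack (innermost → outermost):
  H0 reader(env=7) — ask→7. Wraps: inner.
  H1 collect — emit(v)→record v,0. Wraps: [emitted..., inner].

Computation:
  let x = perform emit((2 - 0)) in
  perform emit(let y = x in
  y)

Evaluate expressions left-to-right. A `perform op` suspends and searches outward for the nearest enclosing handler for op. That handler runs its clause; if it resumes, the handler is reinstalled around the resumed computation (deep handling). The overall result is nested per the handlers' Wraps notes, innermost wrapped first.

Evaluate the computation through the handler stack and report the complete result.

Answer: [2, 0, 0]

Evaluation trace:
emit(2) @ H1 ⇒ out+=2
emit(0) @ H1 ⇒ out+=0
H0 returns 0
H1 returns [2, 0, 0]
= [2, 0, 0]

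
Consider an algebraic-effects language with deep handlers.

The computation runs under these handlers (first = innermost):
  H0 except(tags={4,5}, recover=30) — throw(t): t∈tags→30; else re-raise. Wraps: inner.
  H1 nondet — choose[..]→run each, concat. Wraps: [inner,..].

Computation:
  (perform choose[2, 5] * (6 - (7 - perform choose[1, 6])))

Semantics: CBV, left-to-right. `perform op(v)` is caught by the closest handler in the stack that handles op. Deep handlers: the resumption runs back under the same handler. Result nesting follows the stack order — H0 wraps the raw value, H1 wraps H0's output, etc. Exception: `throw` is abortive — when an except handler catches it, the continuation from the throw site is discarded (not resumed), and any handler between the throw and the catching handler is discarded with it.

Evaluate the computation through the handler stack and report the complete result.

Answer: [0, 10, 0, 25]

Evaluation trace:
choose[2, 5] @ H1
  branch[0] choose=2:
    choose[1, 6] @ H1
      branch[0] choose=1:
        H0 returns 0
        H1 returns [0]
      branch[1] choose=6:
        H0 returns 10
        H1 returns [10]
  branch[1] choose=5:
    choose[1, 6] @ H1
      branch[0] choose=1:
        H0 returns 0
        H1 returns [0]
      branch[1] choose=6:
        H0 returns 25
        H1 returns [25]
= [0, 10, 0, 25]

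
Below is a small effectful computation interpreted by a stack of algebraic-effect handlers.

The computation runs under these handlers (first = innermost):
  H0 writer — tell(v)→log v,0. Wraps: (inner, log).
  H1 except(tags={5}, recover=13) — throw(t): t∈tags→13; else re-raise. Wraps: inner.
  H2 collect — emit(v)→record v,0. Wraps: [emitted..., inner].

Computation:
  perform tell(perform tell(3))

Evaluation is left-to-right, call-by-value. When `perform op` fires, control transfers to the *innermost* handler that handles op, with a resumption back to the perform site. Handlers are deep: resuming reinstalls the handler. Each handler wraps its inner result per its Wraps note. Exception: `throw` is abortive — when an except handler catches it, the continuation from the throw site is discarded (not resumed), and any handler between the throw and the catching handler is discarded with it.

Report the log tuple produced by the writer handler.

Answer: (3, 0)

Evaluation trace:
tell(3) @ H0 ⇒ log+=3
tell(0) @ H0 ⇒ log+=0
H0 returns (0, (3, 0))
H1 returns (0, (3, 0))
H2 returns [(0, (3, 0))]
= [(0, (3, 0))]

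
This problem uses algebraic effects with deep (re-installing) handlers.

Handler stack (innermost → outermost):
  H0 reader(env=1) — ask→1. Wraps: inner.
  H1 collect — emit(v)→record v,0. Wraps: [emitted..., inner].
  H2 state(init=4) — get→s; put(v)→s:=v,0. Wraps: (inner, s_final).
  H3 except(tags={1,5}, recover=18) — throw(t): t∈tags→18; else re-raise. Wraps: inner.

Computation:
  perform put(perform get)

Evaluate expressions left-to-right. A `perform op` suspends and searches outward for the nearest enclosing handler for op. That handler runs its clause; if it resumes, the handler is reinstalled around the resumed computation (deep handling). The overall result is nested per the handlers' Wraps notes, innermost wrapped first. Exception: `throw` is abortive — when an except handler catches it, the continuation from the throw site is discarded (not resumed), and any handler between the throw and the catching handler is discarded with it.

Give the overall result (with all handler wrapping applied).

Answer: ([0], 4)

Evaluation trace:
get @ H2 ⇒ 4
put(4) @ H2 ⇒ s:=4
H0 returns 0
H1 returns [0]
H2 returns ([0], 4)
H3 returns ([0], 4)
= ([0], 4)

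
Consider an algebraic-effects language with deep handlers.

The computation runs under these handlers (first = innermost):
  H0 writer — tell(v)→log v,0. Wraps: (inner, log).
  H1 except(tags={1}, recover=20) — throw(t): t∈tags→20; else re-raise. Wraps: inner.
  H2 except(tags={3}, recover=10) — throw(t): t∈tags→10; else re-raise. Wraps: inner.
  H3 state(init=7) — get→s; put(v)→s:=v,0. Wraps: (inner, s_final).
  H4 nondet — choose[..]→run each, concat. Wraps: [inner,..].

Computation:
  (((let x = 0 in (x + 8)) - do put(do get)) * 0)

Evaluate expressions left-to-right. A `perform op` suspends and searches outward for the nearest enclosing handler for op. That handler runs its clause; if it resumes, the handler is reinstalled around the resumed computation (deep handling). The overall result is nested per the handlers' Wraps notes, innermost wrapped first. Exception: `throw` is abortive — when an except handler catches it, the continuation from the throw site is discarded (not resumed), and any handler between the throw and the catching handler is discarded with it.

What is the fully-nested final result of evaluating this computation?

Step-by-step:
get @ H3 ⇒ 7
put(7) @ H3 ⇒ s:=7
H0 returns (0, ())
H1 returns (0, ())
H2 returns (0, ())
H3 returns ((0, ()), 7)
H4 returns [((0, ()), 7)]
= [((0, ()), 7)]

Answer: [((0, ()), 7)]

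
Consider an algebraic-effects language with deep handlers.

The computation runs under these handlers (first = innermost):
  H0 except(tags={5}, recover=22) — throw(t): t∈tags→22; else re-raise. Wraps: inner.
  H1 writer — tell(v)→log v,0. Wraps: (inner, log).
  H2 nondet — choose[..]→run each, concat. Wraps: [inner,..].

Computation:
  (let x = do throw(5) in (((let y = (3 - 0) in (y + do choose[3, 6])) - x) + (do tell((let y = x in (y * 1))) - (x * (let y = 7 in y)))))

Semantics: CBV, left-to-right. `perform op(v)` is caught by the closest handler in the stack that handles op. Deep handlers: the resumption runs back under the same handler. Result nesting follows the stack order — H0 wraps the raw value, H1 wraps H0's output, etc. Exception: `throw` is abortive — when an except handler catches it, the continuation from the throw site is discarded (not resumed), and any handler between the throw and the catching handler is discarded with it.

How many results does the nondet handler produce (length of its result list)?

Evaluation trace:
throw(5) @ H0 caught ⇒ 22
H1 returns (22, ())
H2 returns [(22, ())]
= [(22, ())]

Answer: 1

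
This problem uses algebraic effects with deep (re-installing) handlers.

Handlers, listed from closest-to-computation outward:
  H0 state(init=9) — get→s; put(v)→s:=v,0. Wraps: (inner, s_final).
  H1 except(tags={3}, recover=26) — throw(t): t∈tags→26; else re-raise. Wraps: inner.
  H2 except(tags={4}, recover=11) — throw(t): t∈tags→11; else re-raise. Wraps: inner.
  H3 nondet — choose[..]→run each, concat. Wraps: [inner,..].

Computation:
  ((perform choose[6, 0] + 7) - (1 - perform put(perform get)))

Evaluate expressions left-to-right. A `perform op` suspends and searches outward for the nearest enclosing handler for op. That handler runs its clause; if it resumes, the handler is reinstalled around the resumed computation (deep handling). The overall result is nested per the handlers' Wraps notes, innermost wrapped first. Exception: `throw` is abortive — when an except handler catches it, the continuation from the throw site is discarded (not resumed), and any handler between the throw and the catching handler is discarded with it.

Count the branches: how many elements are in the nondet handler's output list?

Answer: 2

Evaluation trace:
choose[6, 0] @ H3
  branch[0] choose=6:
    get @ H0 ⇒ 9
    put(9) @ H0 ⇒ s:=9
    H0 returns (12, 9)
    H1 returns (12, 9)
    H2 returns (12, 9)
    H3 returns [(12, 9)]
  branch[1] choose=0:
    get @ H0 ⇒ 9
    put(9) @ H0 ⇒ s:=9
    H0 returns (6, 9)
    H1 returns (6, 9)
    H2 returns (6, 9)
    H3 returns [(6, 9)]
= [(12, 9), (6, 9)]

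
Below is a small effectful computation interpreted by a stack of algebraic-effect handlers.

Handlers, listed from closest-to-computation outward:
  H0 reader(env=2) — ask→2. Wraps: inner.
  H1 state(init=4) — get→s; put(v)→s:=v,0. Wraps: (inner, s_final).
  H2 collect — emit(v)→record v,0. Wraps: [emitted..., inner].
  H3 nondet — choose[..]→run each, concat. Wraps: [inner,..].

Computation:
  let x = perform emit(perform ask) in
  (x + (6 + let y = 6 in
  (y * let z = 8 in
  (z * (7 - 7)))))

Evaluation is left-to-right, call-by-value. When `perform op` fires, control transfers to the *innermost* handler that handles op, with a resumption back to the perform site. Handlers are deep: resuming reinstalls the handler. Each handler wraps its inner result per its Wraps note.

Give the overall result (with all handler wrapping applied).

Evaluation trace:
ask @ H0 ⇒ 2
emit(2) @ H2 ⇒ out+=2
H0 returns 6
H1 returns (6, 4)
H2 returns [2, (6, 4)]
H3 returns [[2, (6, 4)]]
= [[2, (6, 4)]]

Answer: [[2, (6, 4)]]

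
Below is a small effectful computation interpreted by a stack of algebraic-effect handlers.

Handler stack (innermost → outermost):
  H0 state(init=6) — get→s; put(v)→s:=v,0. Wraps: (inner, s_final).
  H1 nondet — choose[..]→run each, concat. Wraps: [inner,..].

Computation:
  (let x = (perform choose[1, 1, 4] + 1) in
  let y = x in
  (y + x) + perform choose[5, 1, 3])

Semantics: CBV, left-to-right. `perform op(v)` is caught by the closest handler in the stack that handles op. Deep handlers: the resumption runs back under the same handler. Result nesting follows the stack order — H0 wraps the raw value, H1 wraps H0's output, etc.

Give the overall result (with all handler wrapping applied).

Answer: [(9, 6), (5, 6), (7, 6), (9, 6), (5, 6), (7, 6), (15, 6), (11, 6), (13, 6)]

Working:
choose[1, 1, 4] @ H1
  branch[0] choose=1:
    choose[5, 1, 3] @ H1
      branch[0] choose=5:
        H0 returns (9, 6)
        H1 returns [(9, 6)]
      branch[1] choose=1:
        H0 returns (5, 6)
        H1 returns [(5, 6)]
      branch[2] choose=3:
        H0 returns (7, 6)
        H1 returns [(7, 6)]
  branch[1] choose=1:
    choose[5, 1, 3] @ H1
      branch[0] choose=5:
        H0 returns (9, 6)
        H1 returns [(9, 6)]
      branch[1] choose=1:
        H0 returns (5, 6)
        H1 returns [(5, 6)]
      branch[2] choose=3:
        H0 returns (7, 6)
        H1 returns [(7, 6)]
  branch[2] choose=4:
    choose[5, 1, 3] @ H1
      branch[0] choose=5:
        H0 returns (15, 6)
        H1 returns [(15, 6)]
      branch[1] choose=1:
        H0 returns (11, 6)
        H1 returns [(11, 6)]
      branch[2] choose=3:
        H0 returns (13, 6)
        H1 returns [(13, 6)]
= [(9, 6), (5, 6), (7, 6), (9, 6), (5, 6), (7, 6), (15, 6), (11, 6), (13, 6)]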